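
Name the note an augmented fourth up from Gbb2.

Cb3

Counting four letter names up from G lands on C.
Moving 6 semitones up from Gbb2 (the size of an augmented fourth) reaches Cb3.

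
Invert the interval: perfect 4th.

P5

Interval numbers invert to sum to nine: 4 + 5 = 9, so a fourth inverts to a fifth.
Quality inverts too: perfect stays perfect. That makes the inversion a perfect fifth.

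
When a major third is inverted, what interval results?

minor sixth

Inverted interval numbers add to nine, so a third pairs with a sixth (3 + 6 = 9).
The quality also flips — major becomes minor — giving a minor sixth.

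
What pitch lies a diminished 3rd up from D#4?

Counting three letter names up from D lands on F.
A diminished third is 2 semitones; 2 semitones up from D#4 gives F4.

F4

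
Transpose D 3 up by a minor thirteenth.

B flat 4

Counting six letter names plus an octave up from D lands on B.
A minor thirteenth spans 20 semitones, so from D3 the target pitch is Bb4.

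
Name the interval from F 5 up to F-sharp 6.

F to F is the same letter name, plus an octave, so the interval is some kind of octave.
A perfect octave would be 12 semitones; F5 to F#6 is 13, one semitone wider, so the interval is augmented.

A8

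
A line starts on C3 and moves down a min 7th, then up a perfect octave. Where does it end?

D3

Down a minor seventh from C3: D2 (10 semitones down).
A perfect octave up from D2 is D3.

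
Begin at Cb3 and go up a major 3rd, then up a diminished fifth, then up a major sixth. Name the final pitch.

Cb3 up a major third → Eb3 (4 semitones).
Eb3 up a diminished fifth → Bbb3 (6 semitones).
Bbb3 up a major sixth → Gb4 (9 semitones).

Gb4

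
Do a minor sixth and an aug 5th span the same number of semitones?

Yes

A minor sixth = 8 semitones = an augmented fifth; enharmonically equal.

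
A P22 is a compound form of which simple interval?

P8

Take out 2 octaves (14 from the number): 22 − 14 = 8.
Quality carries through unchanged, so the simple form is a perfect octave.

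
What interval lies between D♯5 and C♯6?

D to C spans seven letter names (D-E-F-G-A-B-C), so the interval is some kind of seventh.
A major seventh would be 11 semitones, but D#5 to C#6 is 10 — one semitone narrower, making it a minor seventh.

minor seventh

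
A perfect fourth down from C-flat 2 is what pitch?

Counting four letter names down from C lands on G.
Moving 5 semitones down from Cb2 (the size of a perfect fourth) reaches Gb1.

G-flat 1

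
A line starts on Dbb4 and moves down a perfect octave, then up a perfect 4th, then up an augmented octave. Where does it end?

Gb4

A perfect octave down from Dbb4 is Dbb3.
Dbb3 up a perfect fourth → Gbb3 (5 semitones).
An augmented octave up from Gbb3 is Gb4.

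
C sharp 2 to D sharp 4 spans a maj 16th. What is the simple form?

major second

Each octave removed subtracts seven from the number: 16 − 14 = 2.
So a major sixteenth is 2 octaves plus a major second. The quality is unchanged.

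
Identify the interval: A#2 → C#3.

minor 3rd

A to C spans three letter names (A-B-C), so the interval is some kind of third.
A#2 to C#3 is 3 semitones, a half step short of the major third (4), so this is minor.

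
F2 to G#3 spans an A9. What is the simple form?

Take out an octave (7 from the number): 9 − 7 = 2.
That makes an augmented ninth a compound augmented second — an octave plus an augmented second.

A2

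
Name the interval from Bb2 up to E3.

B to E spans four letter names (B-C-D-E): a fourth.
Bb2 to E3 spans 6 semitones — one semitone wider than the perfect fourth (5) — giving an augmented fourth.

augmented fourth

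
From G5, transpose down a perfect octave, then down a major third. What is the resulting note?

Down a perfect octave from G5: G4 (12 semitones down).
Down a major third from G4: Eb4 (4 semitones down).

Eb4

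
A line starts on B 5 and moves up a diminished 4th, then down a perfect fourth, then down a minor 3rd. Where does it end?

Up a diminished fourth from B5: Eb6 (4 semitones up).
Eb6 down a perfect fourth → Bb5 (5 semitones).
A minor third down from Bb5 is G5.

G 5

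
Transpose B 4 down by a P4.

The fourth takes the letter from B down to F.
A perfect fourth spans 5 semitones, so from B4 the target pitch is F#4.

F sharp 4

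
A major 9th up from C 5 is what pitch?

D 6

Counting two letter names plus an octave up from C lands on D.
A major ninth is 14 semitones; 14 semitones up from C5 gives D6.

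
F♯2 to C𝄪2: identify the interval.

d4

Descending from F#2 to C##2 is the same interval as ascending C##2 to F#2.
C to F spans four letter names (C-D-E-F): a fourth.
A perfect fourth would be 5 semitones; C##2 to F#2 is 4, one semitone narrower, so the interval is diminished.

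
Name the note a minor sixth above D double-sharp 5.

B sharp 5

Six letter names up from D: B.
A minor sixth is 8 semitones; 8 semitones up from D##5 gives B#5.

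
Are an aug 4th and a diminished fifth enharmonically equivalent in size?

Yes

Both span 6 semitones: an augmented fourth and a diminished fifth are the same chromatic distance.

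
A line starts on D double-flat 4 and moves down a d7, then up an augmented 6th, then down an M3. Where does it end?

A 3

A diminished seventh down from Dbb4 is Eb3.
An augmented sixth up from Eb3 is C#4.
Down a major third from C#4: A3 (4 semitones down).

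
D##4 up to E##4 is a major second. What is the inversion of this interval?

minor seventh

Inverted interval numbers add to nine, so a second pairs with a seventh (2 + 7 = 9).
The quality also flips — major becomes minor — giving a minor seventh.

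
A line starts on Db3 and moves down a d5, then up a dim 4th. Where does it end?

Db3 down a diminished fifth → G2 (6 semitones).
A diminished fourth up from G2 is Cb3.

Cb3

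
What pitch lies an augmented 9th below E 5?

D flat 4

Counting two letter names plus an octave down from E lands on D.
An augmented ninth spans 15 semitones, so from E5 the target pitch is Db4.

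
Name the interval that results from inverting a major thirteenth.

minor third

First reduce the compound major thirteenth to its simple form, a major sixth.
Interval numbers invert to sum to nine: 6 + 3 = 9, so a sixth inverts to a third.
And major becomes minor under inversion, so we get a minor third.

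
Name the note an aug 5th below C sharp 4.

Counting five letter names down from C lands on F.
An augmented fifth is 8 semitones; 8 semitones down from C#4 gives F3.

F 3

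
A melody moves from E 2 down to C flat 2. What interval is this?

augmented 3rd

Descending from E2 to Cb2 is the same interval as ascending Cb2 to E2.
C to E spans three letter names (C-D-E) — that makes it a third of some quality.
A major third would be 4 semitones; Cb2 to E2 is 5, one semitone wider, so the interval is augmented.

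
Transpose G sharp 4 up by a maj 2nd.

Counting two letter names up from G lands on A.
A major second is 2 semitones; 2 semitones up from G#4 gives A#4.

A sharp 4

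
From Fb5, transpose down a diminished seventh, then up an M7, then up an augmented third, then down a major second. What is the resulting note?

G##5

A diminished seventh down from Fb5 is G4.
A major seventh up from G4 is F#5.
Up an augmented third from F#5: A##5 (5 semitones up).
Down a major second from A##5: G##5 (2 semitones down).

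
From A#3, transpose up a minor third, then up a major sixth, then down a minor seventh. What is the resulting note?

A minor third up from A#3 is C#4.
C#4 up a major sixth → A#4 (9 semitones).
A#4 down a minor seventh → B#3 (10 semitones).

B#3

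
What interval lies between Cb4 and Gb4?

C to G spans five letter names (C-D-E-F-G): a fifth.
Cb4 to Gb4 is 7 semitones, matching the perfect fifth exactly, so the quality is perfect.

perfect fifth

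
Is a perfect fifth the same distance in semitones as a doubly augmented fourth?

Yes

Both span 7 semitones: a perfect fifth and a doubly augmented fourth are the same chromatic distance.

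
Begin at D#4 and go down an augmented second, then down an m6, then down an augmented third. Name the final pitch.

Cb3

An augmented second down from D#4 is C4.
A minor sixth down from C4 is E3.
E3 down an augmented third → Cb3 (5 semitones).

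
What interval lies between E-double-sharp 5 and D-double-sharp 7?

E to D spans seven letter names (E-F-G-A-B-C-D), plus an octave: a fourteenth.
E##5 to D##7 is 22 semitones, a half step short of the major fourteenth (23), so this is minor.
(Equivalently, a compound minor seventh: a minor seventh plus an octave.)

minor fourteenth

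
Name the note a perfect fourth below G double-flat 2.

The fourth takes the letter from G down to D.
A perfect fourth spans 5 semitones, so from Gbb2 the target pitch is Dbb2.

D double-flat 2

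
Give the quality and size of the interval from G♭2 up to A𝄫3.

minor ninth

G to A spans two letter names (G-A), plus an octave: a ninth.
A major ninth would be 14 semitones, but Gb2 to Abb3 is 13 — one semitone narrower, making it a minor ninth.
(Equivalently, a compound minor second: a minor second plus an octave.)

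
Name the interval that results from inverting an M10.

minor 6th

First reduce the compound major tenth to its simple form, a major third.
Interval numbers invert to sum to nine: 3 + 6 = 9, so a third inverts to a sixth.
The quality also flips — major becomes minor — giving a minor sixth.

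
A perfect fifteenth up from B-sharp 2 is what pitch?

B-sharp 4

A fifteenth keeps the letter name B, two octaves up from B.
A perfect fifteenth is 24 semitones; 24 semitones up from B#2 gives B#4.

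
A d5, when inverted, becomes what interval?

Inverted interval numbers add to nine, so a fifth pairs with a fourth (5 + 4 = 9).
Quality inverts too: diminished becomes augmented. That makes the inversion an augmented fourth.

augmented fourth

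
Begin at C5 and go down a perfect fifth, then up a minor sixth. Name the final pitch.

Db5

Down a perfect fifth from C5: F4 (7 semitones down).
A minor sixth up from F4 is Db5.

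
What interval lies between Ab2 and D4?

A11

A to D spans four letter names (A-B-C-D), plus an octave: an eleventh.
Ab2 to D4 spans 18 semitones — one semitone wider than the perfect eleventh (17) — giving an augmented eleventh.
(Equivalently, a compound augmented fourth: an augmented fourth plus an octave.)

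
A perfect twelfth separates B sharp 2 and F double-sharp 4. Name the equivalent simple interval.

perfect fifth

Take out an octave (7 from the number): 12 − 7 = 5.
That makes a perfect twelfth a compound perfect fifth — an octave plus a perfect fifth.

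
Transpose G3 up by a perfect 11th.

The eleventh's letter: G up four letter names plus an octave → C.
A perfect eleventh spans 17 semitones, so from G3 the target pitch is C5.

C5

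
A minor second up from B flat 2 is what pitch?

C flat 3

Two letter names up from B: C.
Moving 1 semitone up from Bb2 (the size of a minor second) reaches Cb3.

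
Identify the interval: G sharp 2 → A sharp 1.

minor seventh

Descending from G#2 to A#1 is the same interval as ascending A#1 to G#2.
A to G spans seven letter names (A-B-C-D-E-F-G) — that makes it a seventh of some quality.
A major seventh would be 11 semitones, but A#1 to G#2 is 10 — one semitone narrower, making it a minor seventh.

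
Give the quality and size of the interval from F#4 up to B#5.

augmented eleventh

F to B spans four letter names (F-G-A-B), plus an octave: an eleventh.
F#4 to B#5 spans 18 semitones — one semitone wider than the perfect eleventh (17) — giving an augmented eleventh.
(Equivalently, a compound augmented fourth: an augmented fourth plus an octave.)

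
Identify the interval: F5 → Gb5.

F to G spans two letter names (F-G), so the interval is some kind of second.
F5 to Gb5 is 1 semitone, a half step short of the major second (2), so this is minor.

m2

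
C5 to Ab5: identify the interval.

minor sixth

C to A spans six letter names (C-D-E-F-G-A) — that makes it a sixth of some quality.
At 8 semitones, C5→Ab5 falls one short of a major sixth: minor.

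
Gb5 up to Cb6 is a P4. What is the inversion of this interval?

perfect fifth

Inverted interval numbers add to nine, so a fourth pairs with a fifth (4 + 5 = 9).
Quality inverts too: perfect stays perfect. That makes the inversion a perfect fifth.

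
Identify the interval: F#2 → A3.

F to A spans three letter names (F-G-A), plus an octave, so the interval is some kind of tenth.
At 15 semitones, F#2→A3 falls one short of a major tenth: minor.
(Equivalently, a compound minor third: a minor third plus an octave.)

minor tenth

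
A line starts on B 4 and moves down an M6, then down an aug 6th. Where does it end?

Down a major sixth from B4: D4 (9 semitones down).
An augmented sixth down from D4 is Fb3.

F flat 3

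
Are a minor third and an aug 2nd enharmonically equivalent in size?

Yes

A minor third = 3 semitones = an augmented second; enharmonically equal.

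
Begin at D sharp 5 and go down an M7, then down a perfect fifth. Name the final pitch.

D#5 down a major seventh → E4 (11 semitones).
E4 down a perfect fifth → A3 (7 semitones).

A 3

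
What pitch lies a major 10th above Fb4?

Counting three letter names plus an octave up from F lands on A.
A major tenth spans 16 semitones, so from Fb4 the target pitch is Ab5.

Ab5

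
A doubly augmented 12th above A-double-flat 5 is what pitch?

Counting five letter names plus an octave up from A lands on E.
A doubly augmented twelfth is 21 semitones; 21 semitones up from Abb5 gives E7.

E 7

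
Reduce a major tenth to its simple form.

major third

Each octave removed subtracts seven from the number: 10 − 7 = 3.
That makes a major tenth a compound major third — an octave plus a major third.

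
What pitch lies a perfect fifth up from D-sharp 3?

A-sharp 3

Counting five letter names up from D lands on A.
A perfect fifth spans 7 semitones, so from D#3 the target pitch is A#3.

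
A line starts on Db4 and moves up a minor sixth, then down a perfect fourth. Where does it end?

Db4 up a minor sixth → Bbb4 (8 semitones).
A perfect fourth down from Bbb4 is Fb4.

Fb4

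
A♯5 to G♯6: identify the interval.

A to G spans seven letter names (A-B-C-D-E-F-G) — that makes it a seventh of some quality.
A#5 to G#6 is 10 semitones, a half step short of the major seventh (11), so this is minor.

minor seventh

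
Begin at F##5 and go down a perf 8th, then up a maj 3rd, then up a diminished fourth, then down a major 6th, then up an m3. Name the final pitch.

A perfect octave down from F##5 is F##4.
Up a major third from F##4: A##4 (4 semitones up).
A##4 up a diminished fourth → D#5 (4 semitones).
D#5 down a major sixth → F#4 (9 semitones).
A minor third up from F#4 is A4.

A4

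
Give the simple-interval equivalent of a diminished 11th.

diminished fourth

Each octave removed subtracts seven from the number: 11 − 7 = 4.
That makes a diminished eleventh a compound diminished fourth — an octave plus a diminished fourth.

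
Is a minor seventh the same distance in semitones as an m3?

No

A minor seventh is 10 semitones but a minor third is 3 semitones — different sizes.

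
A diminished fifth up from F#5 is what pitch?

C6

Five letter names up from F: C.
Moving 6 semitones up from F#5 (the size of a diminished fifth) reaches C6.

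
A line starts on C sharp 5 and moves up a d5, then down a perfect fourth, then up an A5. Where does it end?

C#5 up a diminished fifth → G5 (6 semitones).
Down a perfect fourth from G5: D5 (5 semitones down).
An augmented fifth up from D5 is A#5.

A sharp 5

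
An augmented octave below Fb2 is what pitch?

An octave keeps the letter name F, an octave down from F.
An augmented octave spans 13 semitones, so from Fb2 the target pitch is Fbb1.

Fbb1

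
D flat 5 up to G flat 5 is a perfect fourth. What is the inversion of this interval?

Inverted interval numbers add to nine, so a fourth pairs with a fifth (4 + 5 = 9).
The quality also flips — perfect stays perfect — giving a perfect fifth.

P5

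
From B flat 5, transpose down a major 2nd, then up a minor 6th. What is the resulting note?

A major second down from Bb5 is Ab5.
A minor sixth up from Ab5 is Fb6.

F flat 6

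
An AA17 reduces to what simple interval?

Take out 2 octaves (14 from the number): 17 − 14 = 3.
That makes a doubly augmented seventeenth a compound doubly augmented third — 2 octaves plus a doubly augmented third.

doubly augmented 3rd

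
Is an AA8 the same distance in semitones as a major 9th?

Yes

Both span 14 semitones: a doubly augmented octave and a major ninth are the same chromatic distance.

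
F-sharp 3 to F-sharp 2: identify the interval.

Descending from F#3 to F#2 is the same interval as ascending F#2 to F#3.
F to F is the same letter name, plus an octave — that makes it an octave of some quality.
The perfect octave spans 12 semitones, and F#2 to F#3 is exactly 12 semitones — so this is a perfect octave.

P8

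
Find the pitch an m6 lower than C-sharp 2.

The sixth takes the letter from C down to E.
Moving 8 semitones down from C#2 (the size of a minor sixth) reaches E#1.

E-sharp 1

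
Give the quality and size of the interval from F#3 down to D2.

major tenth

Descending from F#3 to D2 is the same interval as ascending D2 to F#3.
D to F spans three letter names (D-E-F), plus an octave: a tenth.
D2 to F#3 is 16 semitones, matching the major tenth exactly, so the quality is major.
(Equivalently, a compound major third: a major third plus an octave.)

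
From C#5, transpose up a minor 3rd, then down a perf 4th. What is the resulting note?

C#5 up a minor third → E5 (3 semitones).
E5 down a perfect fourth → B4 (5 semitones).

B4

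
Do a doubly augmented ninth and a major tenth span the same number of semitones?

A doubly augmented ninth spans 16 semitones, and a major tenth also spans 16 semitones — they're enharmonic.

Yes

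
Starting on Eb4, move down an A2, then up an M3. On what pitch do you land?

An augmented second down from Eb4 is Dbb4.
Up a major third from Dbb4: Fb4 (4 semitones up).

Fb4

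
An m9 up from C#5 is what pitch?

The ninth's letter: C up two letter names plus an octave → D.
A minor ninth spans 13 semitones, so from C#5 the target pitch is D6.

D6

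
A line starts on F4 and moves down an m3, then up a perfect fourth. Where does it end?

G4

Down a minor third from F4: D4 (3 semitones down).
D4 up a perfect fourth → G4 (5 semitones).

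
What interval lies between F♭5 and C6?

augmented fifth

F to C spans five letter names (F-G-A-B-C) — that makes it a fifth of some quality.
A perfect fifth would be 7 semitones; Fb5 to C6 is 8, one semitone wider, so the interval is augmented.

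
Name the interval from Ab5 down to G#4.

Descending from Ab5 to G#4 is the same interval as ascending G#4 to Ab5.
G to A spans two letter names (G-A), plus an octave — that makes it a ninth of some quality.
A major ninth would be 14 semitones; G#4 to Ab5 is 12, two semitones narrower, so the interval is diminished.

diminished ninth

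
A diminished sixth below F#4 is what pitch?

A##3

Six letter names down from F: A.
Moving 7 semitones down from F#4 (the size of a diminished sixth) reaches A##3.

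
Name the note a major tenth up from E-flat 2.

G 3

Three letters up from E (plus an octave) reaches G.
Moving 16 semitones up from Eb2 (the size of a major tenth) reaches G3.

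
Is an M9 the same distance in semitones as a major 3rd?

A major ninth spans 14 semitones; a major third spans 4 semitones. They differ by 10.

No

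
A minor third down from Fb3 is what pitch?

Db3

Three letter names down from F: D.
Moving 3 semitones down from Fb3 (the size of a minor third) reaches Db3.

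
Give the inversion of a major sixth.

The rule of nine gives the new number: 9 − 6 = 3, so a sixth becomes a third.
And major becomes minor under inversion, so we get a minor third.

m3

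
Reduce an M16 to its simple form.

Each octave removed subtracts seven from the number: 16 − 14 = 2.
That makes a major sixteenth a compound major second — 2 octaves plus a major second.

M2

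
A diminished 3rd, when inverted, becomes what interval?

augmented 6th

Interval numbers invert to sum to nine: 3 + 6 = 9, so a third inverts to a sixth.
The quality also flips — diminished becomes augmented — giving an augmented sixth.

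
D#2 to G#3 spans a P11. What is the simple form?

perfect fourth

Subtracting seven from the interval number removes an octave: 11 − 7 = 4.
So a perfect eleventh is an octave plus a perfect fourth. The quality is unchanged.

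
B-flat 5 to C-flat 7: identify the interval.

B to C spans two letter names (B-C), plus an octave: a ninth.
At 13 semitones, Bb5→Cb7 falls one short of a major ninth: minor.
(Equivalently, a compound minor second: a minor second plus an octave.)

m9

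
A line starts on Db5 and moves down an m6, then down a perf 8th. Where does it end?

F3

Down a minor sixth from Db5: F4 (8 semitones down).
F4 down a perfect octave → F3 (12 semitones).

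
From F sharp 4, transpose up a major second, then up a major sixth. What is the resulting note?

Up a major second from F#4: G#4 (2 semitones up).
G#4 up a major sixth → E#5 (9 semitones).

E sharp 5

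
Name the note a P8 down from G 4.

For an octave the letter name doesn't change: still G, an octave down.
A perfect octave is 12 semitones; 12 semitones down from G4 gives G3.

G 3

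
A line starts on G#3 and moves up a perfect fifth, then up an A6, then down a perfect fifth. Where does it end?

E##4

G#3 up a perfect fifth → D#4 (7 semitones).
Up an augmented sixth from D#4: B##4 (10 semitones up).
B##4 down a perfect fifth → E##4 (7 semitones).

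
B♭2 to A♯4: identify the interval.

B to A spans seven letter names (B-C-D-E-F-G-A), plus an octave: a fourteenth.
A major fourteenth would be 23 semitones; Bb2 to A#4 is 24, one semitone wider, so the interval is augmented.
(Equivalently, a compound augmented seventh: an augmented seventh plus an octave.)

augmented fourteenth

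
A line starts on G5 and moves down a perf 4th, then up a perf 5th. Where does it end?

A perfect fourth down from G5 is D5.
D5 up a perfect fifth → A5 (7 semitones).

A5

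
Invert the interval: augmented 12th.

First reduce the compound augmented twelfth to its simple form, an augmented fifth.
The rule of nine gives the new number: 9 − 5 = 4, so a fifth becomes a fourth.
And augmented becomes diminished under inversion, so we get a diminished fourth.

diminished 4th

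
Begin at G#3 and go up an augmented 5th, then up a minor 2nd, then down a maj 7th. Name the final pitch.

F#3

G#3 up an augmented fifth → D##4 (8 semitones).
Up a minor second from D##4: E#4 (1 semitone up).
Down a major seventh from E#4: F#3 (11 semitones down).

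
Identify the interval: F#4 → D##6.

augmented thirteenth

F to D spans six letter names (F-G-A-B-C-D), plus an octave: a thirteenth.
The major thirteenth is 21 semitones; here we have 22, one semitone wider: augmented.
(Equivalently, a compound augmented sixth: an augmented sixth plus an octave.)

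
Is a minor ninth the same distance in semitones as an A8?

Yes

Both span 13 semitones: a minor ninth and an augmented octave are the same chromatic distance.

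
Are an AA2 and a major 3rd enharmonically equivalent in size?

Yes

Both span 4 semitones: a doubly augmented second and a major third are the same chromatic distance.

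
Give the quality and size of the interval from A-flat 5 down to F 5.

m3

Descending from Ab5 to F5 is the same interval as ascending F5 to Ab5.
F to A spans three letter names (F-G-A) — that makes it a third of some quality.
At 3 semitones, F5→Ab5 falls one short of a major third: minor.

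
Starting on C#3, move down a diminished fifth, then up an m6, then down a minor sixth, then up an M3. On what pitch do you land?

A##2

A diminished fifth down from C#3 is F##2.
A minor sixth up from F##2 is D#3.
A minor sixth down from D#3 is F##2.
Up a major third from F##2: A##2 (4 semitones up).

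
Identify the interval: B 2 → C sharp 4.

B to C spans two letter names (B-C), plus an octave: a ninth.
Counting semitones, B2→C#4 is 14, which is the major ninth.
(Equivalently, a compound major second: a major second plus an octave.)

M9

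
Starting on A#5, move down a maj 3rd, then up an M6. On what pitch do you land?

D#6

A#5 down a major third → F#5 (4 semitones).
F#5 up a major sixth → D#6 (9 semitones).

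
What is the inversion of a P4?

Interval numbers invert to sum to nine: 4 + 5 = 9, so a fourth inverts to a fifth.
Quality inverts too: perfect stays perfect. That makes the inversion a perfect fifth.

P5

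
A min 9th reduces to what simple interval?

Each octave removed subtracts seven from the number: 9 − 7 = 2.
So a minor ninth is an octave plus a minor second. The quality is unchanged.

m2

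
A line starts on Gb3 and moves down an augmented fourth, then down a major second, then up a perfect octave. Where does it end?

Down an augmented fourth from Gb3: Dbb3 (6 semitones down).
Down a major second from Dbb3: Cbb3 (2 semitones down).
Up a perfect octave from Cbb3: Cbb4 (12 semitones up).

Cbb4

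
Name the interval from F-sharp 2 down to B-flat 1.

augmented fifth

Descending from F#2 to Bb1 is the same interval as ascending Bb1 to F#2.
B to F spans five letter names (B-C-D-E-F) — that makes it a fifth of some quality.
A perfect fifth would be 7 semitones; Bb1 to F#2 is 8, one semitone wider, so the interval is augmented.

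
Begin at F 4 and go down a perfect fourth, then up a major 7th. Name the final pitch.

B 4

F4 down a perfect fourth → C4 (5 semitones).
Up a major seventh from C4: B4 (11 semitones up).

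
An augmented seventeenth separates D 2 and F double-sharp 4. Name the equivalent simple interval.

augmented third

Each octave removed subtracts seven from the number: 17 − 14 = 3.
So an augmented seventeenth is 2 octaves plus an augmented third. The quality is unchanged.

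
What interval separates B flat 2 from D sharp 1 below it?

d13

Descending from Bb2 to D#1 is the same interval as ascending D#1 to Bb2.
D to B spans six letter names (D-E-F-G-A-B), plus an octave — that makes it a thirteenth of some quality.
A major thirteenth would be 21 semitones; D#1 to Bb2 is 19, two semitones narrower, so the interval is diminished.
(Equivalently, a compound diminished sixth: a diminished sixth plus an octave.)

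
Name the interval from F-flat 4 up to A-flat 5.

major 10th

F to A spans three letter names (F-G-A), plus an octave, so the interval is some kind of tenth.
Fb4 to Ab5 is 16 semitones, matching the major tenth exactly, so the quality is major.
(Equivalently, a compound major third: a major third plus an octave.)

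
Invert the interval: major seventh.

minor 2nd

Interval numbers invert to sum to nine: 7 + 2 = 9, so a seventh inverts to a second.
Quality inverts too: major becomes minor. That makes the inversion a minor second.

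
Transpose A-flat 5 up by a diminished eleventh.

Four letters up from A (plus an octave) reaches D.
A diminished eleventh spans 16 semitones, so from Ab5 the target pitch is Dbb7.

D-double-flat 7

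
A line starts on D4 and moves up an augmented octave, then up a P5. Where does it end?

An augmented octave up from D4 is D#5.
Up a perfect fifth from D#5: A#5 (7 semitones up).

A#5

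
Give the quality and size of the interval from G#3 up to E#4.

major sixth

G to E spans six letter names (G-A-B-C-D-E): a sixth.
The major sixth spans 9 semitones, and G#3 to E#4 is exactly 9 semitones — so this is a major sixth.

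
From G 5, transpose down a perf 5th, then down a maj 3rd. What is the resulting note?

A flat 4

Down a perfect fifth from G5: C5 (7 semitones down).
A major third down from C5 is Ab4.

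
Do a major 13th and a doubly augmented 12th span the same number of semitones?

Yes

A major thirteenth = 21 semitones = a doubly augmented twelfth; enharmonically equal.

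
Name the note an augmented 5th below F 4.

Five letter names down from F: B.
Moving 8 semitones down from F4 (the size of an augmented fifth) reaches Bbb3.

B double-flat 3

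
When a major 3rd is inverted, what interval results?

Interval numbers invert to sum to nine: 3 + 6 = 9, so a third inverts to a sixth.
The quality also flips — major becomes minor — giving a minor sixth.

minor 6th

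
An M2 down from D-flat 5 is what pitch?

C-flat 5

The second takes the letter from D down to C.
A major second is 2 semitones; 2 semitones down from Db5 gives Cb5.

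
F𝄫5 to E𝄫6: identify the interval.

M7

F to E spans seven letter names (F-G-A-B-C-D-E) — that makes it a seventh of some quality.
Counting semitones, Fbb5→Ebb6 is 11, which is the major seventh.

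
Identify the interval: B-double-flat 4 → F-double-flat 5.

B to F spans five letter names (B-C-D-E-F): a fifth.
The perfect fifth is 7 semitones; here we have 6, one semitone narrower: diminished.

diminished fifth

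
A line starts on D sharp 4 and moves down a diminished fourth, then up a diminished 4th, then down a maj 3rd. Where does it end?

B 3

A diminished fourth down from D#4 is A##3.
A##3 up a diminished fourth → D#4 (4 semitones).
D#4 down a major third → B3 (4 semitones).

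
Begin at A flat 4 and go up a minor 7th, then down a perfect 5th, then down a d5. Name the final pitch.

F 4

Up a minor seventh from Ab4: Gb5 (10 semitones up).
Down a perfect fifth from Gb5: Cb5 (7 semitones down).
Down a diminished fifth from Cb5: F4 (6 semitones down).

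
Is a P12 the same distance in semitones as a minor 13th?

A perfect twelfth spans 19 semitones; a minor thirteenth spans 20 semitones. They differ by 1.

No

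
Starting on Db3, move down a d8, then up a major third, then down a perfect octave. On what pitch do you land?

Db3 down a diminished octave → D2 (11 semitones).
A major third up from D2 is F#2.
Down a perfect octave from F#2: F#1 (12 semitones down).

F#1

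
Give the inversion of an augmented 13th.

d3

First reduce the compound augmented thirteenth to its simple form, an augmented sixth.
Interval numbers invert to sum to nine: 6 + 3 = 9, so a sixth inverts to a third.
Quality inverts too: augmented becomes diminished. That makes the inversion a diminished third.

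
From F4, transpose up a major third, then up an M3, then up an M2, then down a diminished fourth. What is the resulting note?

Up a major third from F4: A4 (4 semitones up).
A4 up a major third → C#5 (4 semitones).
Up a major second from C#5: D#5 (2 semitones up).
Down a diminished fourth from D#5: A##4 (4 semitones down).

A##4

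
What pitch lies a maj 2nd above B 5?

C-sharp 6

Counting two letter names up from B lands on C.
A major second spans 2 semitones, so from B5 the target pitch is C#6.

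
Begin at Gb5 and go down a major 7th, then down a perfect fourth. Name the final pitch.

Down a major seventh from Gb5: Abb4 (11 semitones down).
Down a perfect fourth from Abb4: Ebb4 (5 semitones down).

Ebb4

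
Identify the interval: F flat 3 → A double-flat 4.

F to A spans three letter names (F-G-A), plus an octave — that makes it a tenth of some quality.
At 15 semitones, Fb3→Abb4 falls one short of a major tenth: minor.
(Equivalently, a compound minor third: a minor third plus an octave.)

m10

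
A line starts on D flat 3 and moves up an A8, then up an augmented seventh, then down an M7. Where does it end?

D sharp 4

Up an augmented octave from Db3: D4 (13 semitones up).
An augmented seventh up from D4 is C##5.
C##5 down a major seventh → D#4 (11 semitones).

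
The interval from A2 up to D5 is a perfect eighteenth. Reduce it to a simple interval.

P4

Each octave removed subtracts seven from the number: 18 − 14 = 4.
Quality carries through unchanged, so the simple form is a perfect fourth.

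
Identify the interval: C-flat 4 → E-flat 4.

C to E spans three letter names (C-D-E) — that makes it a third of some quality.
The major third spans 4 semitones, and Cb4 to Eb4 is exactly 4 semitones — so this is a major third.

M3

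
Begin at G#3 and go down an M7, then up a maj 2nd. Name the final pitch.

Down a major seventh from G#3: A2 (11 semitones down).
A major second up from A2 is B2.

B2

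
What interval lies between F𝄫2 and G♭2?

augmented second

F to G spans two letter names (F-G) — that makes it a second of some quality.
The major second is 2 semitones; here we have 3, one semitone wider: augmented.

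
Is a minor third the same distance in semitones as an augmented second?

Both span 3 semitones: a minor third and an augmented second are the same chromatic distance.

Yes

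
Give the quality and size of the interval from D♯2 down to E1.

M7

Descending from D#2 to E1 is the same interval as ascending E1 to D#2.
E to D spans seven letter names (E-F-G-A-B-C-D) — that makes it a seventh of some quality.
E1 to D#2 is 11 semitones, matching the major seventh exactly, so the quality is major.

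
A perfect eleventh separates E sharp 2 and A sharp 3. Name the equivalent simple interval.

P4

Each octave removed subtracts seven from the number: 11 − 7 = 4.
That makes a perfect eleventh a compound perfect fourth — an octave plus a perfect fourth.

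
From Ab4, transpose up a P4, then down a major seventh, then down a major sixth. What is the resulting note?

Gbb3

Up a perfect fourth from Ab4: Db5 (5 semitones up).
A major seventh down from Db5 is Ebb4.
Ebb4 down a major sixth → Gbb3 (9 semitones).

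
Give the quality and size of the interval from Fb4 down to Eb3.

minor ninth

Descending from Fb4 to Eb3 is the same interval as ascending Eb3 to Fb4.
E to F spans two letter names (E-F), plus an octave, so the interval is some kind of ninth.
Eb3 to Fb4 is 13 semitones, a half step short of the major ninth (14), so this is minor.
(Equivalently, a compound minor second: a minor second plus an octave.)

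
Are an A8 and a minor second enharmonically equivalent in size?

An augmented octave is 13 semitones but a minor second is 1 semitone — different sizes.

No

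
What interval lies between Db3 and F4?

major 10th

D to F spans three letter names (D-E-F), plus an octave, so the interval is some kind of tenth.
Db3 to F4 is 16 semitones, matching the major tenth exactly, so the quality is major.
(Equivalently, a compound major third: a major third plus an octave.)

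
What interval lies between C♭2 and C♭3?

C to C is the same letter name, plus an octave — that makes it an octave of some quality.
Cb2 to Cb3 is 12 semitones, matching the perfect octave exactly, so the quality is perfect.

perfect 8th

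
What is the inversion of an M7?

m2

The rule of nine gives the new number: 9 − 7 = 2, so a seventh becomes a second.
The quality also flips — major becomes minor — giving a minor second.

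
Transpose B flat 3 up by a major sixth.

The sixth takes the letter from B up to G.
A major sixth is 9 semitones; 9 semitones up from Bb3 gives G4.

G 4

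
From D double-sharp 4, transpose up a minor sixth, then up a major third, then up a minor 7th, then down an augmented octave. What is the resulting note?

D##4 up a minor sixth → B#4 (8 semitones).
B#4 up a major third → D##5 (4 semitones).
D##5 up a minor seventh → C##6 (10 semitones).
Down an augmented octave from C##6: C#5 (13 semitones down).

C sharp 5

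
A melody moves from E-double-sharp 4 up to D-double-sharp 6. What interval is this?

minor 14th

E to D spans seven letter names (E-F-G-A-B-C-D), plus an octave — that makes it a fourteenth of some quality.
A major fourteenth would be 23 semitones, but E##4 to D##6 is 22 — one semitone narrower, making it a minor fourteenth.
(Equivalently, a compound minor seventh: a minor seventh plus an octave.)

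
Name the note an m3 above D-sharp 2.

Three letter names up from D: F.
A minor third spans 3 semitones, so from D#2 the target pitch is F#2.

F-sharp 2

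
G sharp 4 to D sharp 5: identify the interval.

G to D spans five letter names (G-A-B-C-D): a fifth.
Counting semitones, G#4→D#5 is 7, which is the perfect fifth.

P5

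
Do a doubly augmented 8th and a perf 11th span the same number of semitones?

A doubly augmented octave is 14 semitones but a perfect eleventh is 17 semitones — different sizes.

No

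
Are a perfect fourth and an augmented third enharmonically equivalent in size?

Yes

A perfect fourth spans 5 semitones, and an augmented third also spans 5 semitones — they're enharmonic.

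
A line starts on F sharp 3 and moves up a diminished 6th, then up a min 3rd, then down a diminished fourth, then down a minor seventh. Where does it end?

D 3

Up a diminished sixth from F#3: Db4 (7 semitones up).
Db4 up a minor third → Fb4 (3 semitones).
Down a diminished fourth from Fb4: C4 (4 semitones down).
A minor seventh down from C4 is D3.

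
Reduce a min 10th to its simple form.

Each octave removed subtracts seven from the number: 10 − 7 = 3.
So a minor tenth is an octave plus a minor third. The quality is unchanged.

m3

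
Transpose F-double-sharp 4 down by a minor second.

E-double-sharp 4

Two letter names down from F: E.
A minor second is 1 semitone; 1 semitone down from F##4 gives E##4.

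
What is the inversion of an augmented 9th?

d7

First reduce the compound augmented ninth to its simple form, an augmented second.
Inverted interval numbers add to nine, so a second pairs with a seventh (2 + 7 = 9).
Quality inverts too: augmented becomes diminished. That makes the inversion a diminished seventh.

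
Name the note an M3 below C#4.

The third takes the letter from C down to A.
A major third is 4 semitones; 4 semitones down from C#4 gives A3.

A3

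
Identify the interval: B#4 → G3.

Descending from B#4 to G3 is the same interval as ascending G3 to B#4.
G to B spans three letter names (G-A-B), plus an octave — that makes it a tenth of some quality.
A major tenth would be 16 semitones; G3 to B#4 is 17, one semitone wider, so the interval is augmented.
(Equivalently, a compound augmented third: an augmented third plus an octave.)

augmented tenth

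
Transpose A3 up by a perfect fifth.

Five letter names up from A: E.
A perfect fifth is 7 semitones; 7 semitones up from A3 gives E4.

E4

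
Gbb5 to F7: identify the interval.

G to F spans seven letter names (G-A-B-C-D-E-F), plus an octave: a fourteenth.
Gbb5 to F7 spans 24 semitones — one semitone wider than the major fourteenth (23) — giving an augmented fourteenth.
(Equivalently, a compound augmented seventh: an augmented seventh plus an octave.)

augmented 14th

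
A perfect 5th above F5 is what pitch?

C6

Five letter names up from F: C.
A perfect fifth spans 7 semitones, so from F5 the target pitch is C6.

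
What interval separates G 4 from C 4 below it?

Descending from G4 to C4 is the same interval as ascending C4 to G4.
C to G spans five letter names (C-D-E-F-G): a fifth.
The perfect fifth spans 7 semitones, and C4 to G4 is exactly 7 semitones — so this is a perfect fifth.

perfect 5th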